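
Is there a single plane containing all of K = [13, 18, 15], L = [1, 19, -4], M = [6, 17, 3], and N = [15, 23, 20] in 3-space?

The four points are coplanar iff the 3×3 determinant with rows KL, KM, KN is zero.
Rows: (-12, 1, -19), (-7, -1, -12), (2, 5, 5).
Expanding along the first row: (-12)(55) − (1)(-11) + (-19)(-33) = -22.
Nonzero ⇒ not coplanar.

No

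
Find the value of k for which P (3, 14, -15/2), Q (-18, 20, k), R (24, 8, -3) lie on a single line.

Collinearity requires PQ × PR = 0; each component is linear in k.
The x-component gives (6)k + (72) = 0, so k = -12.
The remaining components then also vanish.

-12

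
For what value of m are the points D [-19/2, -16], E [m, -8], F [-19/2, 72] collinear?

Collinearity: (E − D) must be parallel to (F − D) = (0, 88).
Cross-multiplying the components: (m − (-19/2))·(88) = (8)·(0).
Solving gives m = -19/2.

-19/2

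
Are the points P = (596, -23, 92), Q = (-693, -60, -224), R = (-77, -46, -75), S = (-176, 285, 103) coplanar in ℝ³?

No

The four points are coplanar iff the 3×3 determinant with rows PQ, PR, PS is zero.
Rows: (-1289, -37, -316), (-673, -23, -167), (-772, 308, 11).
Expanding along the first row: (-1289)(51183) − (-37)(-136327) + (-316)(-225040) = 93654.
Nonzero ⇒ not coplanar.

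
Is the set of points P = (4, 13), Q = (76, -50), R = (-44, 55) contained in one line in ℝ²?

Yes

PQ = (72, -63), PR = (-48, 42).
Twice the signed area of △PQR is (72)(42) − (-63)(-48) = 0.
The triangle is degenerate (zero area), so the points are collinear.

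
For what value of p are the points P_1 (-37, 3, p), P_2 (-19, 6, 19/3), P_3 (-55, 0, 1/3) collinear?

10/3

Collinearity requires P_1P_2 × P_1P_3 = 0; each component is linear in p.
The x-component gives (-6)p + (20) = 0, so p = 10/3.
The remaining components then also vanish.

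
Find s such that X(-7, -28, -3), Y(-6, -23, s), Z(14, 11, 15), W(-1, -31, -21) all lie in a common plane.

3

Coplanarity ⇔ det[XY; XZ; XW] = 0.
Expanding, this is linear in s: (-297)s + (891) = 0.
So s = 3.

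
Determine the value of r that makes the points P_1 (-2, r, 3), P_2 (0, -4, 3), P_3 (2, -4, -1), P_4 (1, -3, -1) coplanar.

Coplanarity ⇔ det[P_1P_2; P_1P_3; P_1P_4] = 0.
Expanding, this is linear in r: (-4)r + (-8) = 0.
So r = -2.

-2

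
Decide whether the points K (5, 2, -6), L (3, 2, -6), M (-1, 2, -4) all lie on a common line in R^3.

No

KL = (-2, 0, 0), KM = (-6, 0, 2).
KL × KM = (0, 4, 0).
The cross product is nonzero, so the points do not lie on one line.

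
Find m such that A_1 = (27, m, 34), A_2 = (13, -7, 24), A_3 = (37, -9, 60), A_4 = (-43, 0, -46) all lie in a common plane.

The points are coplanar iff A_1A_2 · (A_1A_3 × A_1A_4) = 0.
Expanding, this is linear in m: (336)m + (3360) = 0.
So m = -10.

-10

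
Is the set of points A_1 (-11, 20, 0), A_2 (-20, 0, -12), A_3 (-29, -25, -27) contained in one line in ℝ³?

A_1A_2 = (-9, -20, -12), A_1A_3 = (-18, -45, -27).
Comparing components 3 and 1: (-12)(-18) − (-9)(-27) = -27 ≠ 0, so A_1A_2 and A_1A_3 are not parallel and the points are not collinear.

No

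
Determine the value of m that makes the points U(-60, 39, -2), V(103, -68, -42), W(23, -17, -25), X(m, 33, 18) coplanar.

Normal to plane UVW: n = (221, 429, -247); plane equation n·P = 3965.
Requiring n·X = 3965: (221)m + (9711) = 3965.
So m = -26.

-26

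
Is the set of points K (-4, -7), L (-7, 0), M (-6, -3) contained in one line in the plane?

KL = (-3, 7), KM = (-2, 4).
If collinear, KM would be a scalar multiple of KL. But (-3)·(4) ≠ (7)·(-2) (difference 2), so they are not parallel; the points are not collinear.

No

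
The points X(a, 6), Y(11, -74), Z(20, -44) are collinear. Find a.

The three points are collinear iff det[XY; XZ] = 0.
This determinant is linear in a: (-30)a + (1050) = 0, so a = 35.

35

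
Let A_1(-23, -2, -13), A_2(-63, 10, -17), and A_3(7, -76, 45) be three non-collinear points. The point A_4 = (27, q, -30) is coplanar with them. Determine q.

Coplanarity requires A_1A_2 · (A_1A_3 × A_1A_4) = 0.
A_1A_2 = (-40, 12, -4), A_1A_3 = (30, -74, 58); the triple product is linear in q with coefficient 2200 and constant term -19800.
Setting it to zero: q = 9.

9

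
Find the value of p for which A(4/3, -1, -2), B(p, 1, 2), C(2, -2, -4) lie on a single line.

Direction AC = (2/3, -1, -2). From the y-coordinate of B, the parameter along the line is τ = (1 − (-1))/(-1) = -2.
Then p = 4/3 + (-2)·(2/3) = 0.

0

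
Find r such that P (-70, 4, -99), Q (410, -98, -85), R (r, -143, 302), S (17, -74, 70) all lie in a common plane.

-52

Normal to plane PQS: n = (-16146, -79902, -28566); plane equation n·X = 3638646.
Requiring n·R = 3638646: (-16146)r + (2799054) = 3638646.
So r = -52.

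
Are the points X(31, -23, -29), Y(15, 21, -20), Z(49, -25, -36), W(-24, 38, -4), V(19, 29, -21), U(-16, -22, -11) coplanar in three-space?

Yes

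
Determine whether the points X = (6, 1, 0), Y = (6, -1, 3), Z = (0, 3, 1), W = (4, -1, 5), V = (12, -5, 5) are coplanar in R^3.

The plane through X, Y, Z has normal n = XY × XZ = (-8, -18, -12) and equation n·P = -66.
Checking the remaining points: n·W = -74, n·V = -66.
Since n·W = -74 ≠ -66, W is off the plane and the points are not all coplanar.

No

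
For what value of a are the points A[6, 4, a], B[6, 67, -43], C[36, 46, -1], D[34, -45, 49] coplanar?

The points are coplanar iff AB · (AC × AD) = 0.
Expanding, this is linear in a: (2772)a + (19404) = 0.
So a = -7.

-7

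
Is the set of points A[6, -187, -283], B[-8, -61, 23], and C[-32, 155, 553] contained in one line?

AB = (-14, 126, 306), AC = (-38, 342, 836).
AB × AC = (684, 76, 0).
The cross product is nonzero, so the points do not lie on one line.

No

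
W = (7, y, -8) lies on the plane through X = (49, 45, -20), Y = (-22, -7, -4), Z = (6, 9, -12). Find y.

21

A normal to the plane is n = XY × XZ = (160, -120, 320).
W lies in the plane iff n · XW = 0.
This gives (-120)y + (2520) = 0, so y = 21.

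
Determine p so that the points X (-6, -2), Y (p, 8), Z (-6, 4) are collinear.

-6

Collinearity: (Y − X) must be parallel to (Z − X) = (0, 6).
Cross-multiplying the components: (p − (-6))·(6) = (10)·(0).
Solving gives p = -6.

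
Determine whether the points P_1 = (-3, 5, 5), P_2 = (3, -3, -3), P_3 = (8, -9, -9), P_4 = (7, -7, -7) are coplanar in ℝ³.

Yes

The four points are coplanar iff the 3×3 determinant with rows P_1P_2, P_1P_3, P_1P_4 is zero.
Rows: (6, -8, -8), (11, -14, -14), (10, -12, -12).
Expanding along the first row: (6)(0) − (-8)(8) + (-8)(8) = 0.
Zero determinant ⇒ coplanar.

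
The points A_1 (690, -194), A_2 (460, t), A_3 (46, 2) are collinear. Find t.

-124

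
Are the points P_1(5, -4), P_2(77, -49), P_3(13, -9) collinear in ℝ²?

Yes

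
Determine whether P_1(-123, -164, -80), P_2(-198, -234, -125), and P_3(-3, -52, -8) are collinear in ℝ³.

P_1P_2 = (-75, -70, -45), P_1P_3 = (120, 112, 72).
Each component of P_1P_3 is -8/5 times the corresponding component of P_1P_2, so P_1P_3 = -8/5·P_1P_2 and the points are collinear.

Yes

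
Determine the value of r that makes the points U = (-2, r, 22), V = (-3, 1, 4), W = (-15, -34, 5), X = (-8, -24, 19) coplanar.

Coplanarity ⇔ det[UV; UW; UX] = 0.
Expanding, this is linear in r: (-175)r + (-1575) = 0.
So r = -9.

-9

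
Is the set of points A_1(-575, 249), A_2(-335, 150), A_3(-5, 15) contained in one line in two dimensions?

No

A_1A_2 = (240, -99), A_1A_3 = (570, -234).
Twice the signed area of △A_1A_2A_3 is (240)(-234) − (-99)(570) = 270.
The area is nonzero, so the three points are not collinear.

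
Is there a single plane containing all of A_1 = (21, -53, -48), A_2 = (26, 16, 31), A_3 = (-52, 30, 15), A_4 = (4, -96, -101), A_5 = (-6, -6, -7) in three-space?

No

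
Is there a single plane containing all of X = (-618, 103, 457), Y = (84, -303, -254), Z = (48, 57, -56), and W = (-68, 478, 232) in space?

No

A normal to the plane through X, Y, Z is n = XY × XZ = (175572, -113400, 238104).
The plane has equation n·P = -11370168. For W: n·W = -10903968.
-10903968 ≠ -11370168, so W is off the plane.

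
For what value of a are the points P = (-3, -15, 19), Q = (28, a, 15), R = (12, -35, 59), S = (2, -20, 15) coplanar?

-48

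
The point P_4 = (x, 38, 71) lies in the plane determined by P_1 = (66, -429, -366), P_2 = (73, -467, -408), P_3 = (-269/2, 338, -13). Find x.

-59/2

The plane through P_1, P_2, P_3 has equation 18800x + 5950y − 2250z = -488250.
Substituting P_4: (18800)x + (66350) = -488250, so x = -59/2.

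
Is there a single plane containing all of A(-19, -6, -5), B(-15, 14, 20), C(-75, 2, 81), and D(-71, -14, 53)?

No

With A as base: AB = (4, 20, 25), AC = (-56, 8, 86), AD = (-52, -8, 58).
AC × AD = (1152, -1224, 864).
AB · (AC × AD) = 1728.
Since 1728 ≠ 0, the four points are not coplanar.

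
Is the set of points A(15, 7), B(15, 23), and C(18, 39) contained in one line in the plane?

No

AB = (0, 16), AC = (3, 32).
Twice the signed area of △ABC is (0)(32) − (16)(3) = -48.
The area is nonzero, so the three points are not collinear.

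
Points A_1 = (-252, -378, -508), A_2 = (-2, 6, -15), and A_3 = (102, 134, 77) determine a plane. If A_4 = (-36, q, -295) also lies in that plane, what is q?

-106

The plane through A_1, A_2, A_3 has equation −27776x + 28272y − 7936z = 344224.
Substituting A_4: (28272)q + (3341056) = 344224, so q = -106.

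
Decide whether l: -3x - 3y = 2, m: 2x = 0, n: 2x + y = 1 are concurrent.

Intersecting l and m: solving the 2×2 system gives (x, y) = (0, -2/3).
Substitute into n: (2)(0) + (1)(-2/3) = -2/3.
But n requires 1 ≠ -2/3, so the three lines have no common point.

No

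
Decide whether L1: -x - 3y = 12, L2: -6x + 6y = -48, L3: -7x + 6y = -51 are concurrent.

Yes

Intersecting L1 and L2: solving the 2×2 system gives (x, y) = (3, -5).
Substitute into L3: (-7)(3) + (6)(-5) = -51.
This equals -51, so (3, -5) lies on all three lines and they are concurrent.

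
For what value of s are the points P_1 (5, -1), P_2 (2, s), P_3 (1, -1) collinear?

Collinearity: (P_2 − P_1) must be parallel to (P_3 − P_1) = (-4, 0).
Cross-multiplying the components: (s − (-1))·(-4) = (-3)·(0).
Solving gives s = -1.

-1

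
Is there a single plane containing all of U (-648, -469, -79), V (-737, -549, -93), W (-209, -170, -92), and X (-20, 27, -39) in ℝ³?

A normal to the plane through U, V, W is n = UV × UW = (5226, -7303, 8509).
The plane has equation n·P = -633552. For X: n·X = -633552.
Equal, so X lies in the plane and all four are coplanar.

Yes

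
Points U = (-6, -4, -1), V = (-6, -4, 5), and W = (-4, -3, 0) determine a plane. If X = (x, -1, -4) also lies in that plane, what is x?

0

Coplanarity requires UV · (UW × UX) = 0.
UV = (0, 0, 6), UW = (2, 1, 1); the triple product is linear in x with coefficient -6 and constant term 0.
Setting it to zero: x = 0.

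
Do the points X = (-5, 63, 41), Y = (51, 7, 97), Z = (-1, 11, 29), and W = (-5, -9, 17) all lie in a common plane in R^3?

Yes

A normal to the plane through X, Y, Z is n = XY × XZ = (3584, 896, -2688).
The plane has equation n·P = -71680. For W: n·W = -71680.
Equal, so W lies in the plane and all four are coplanar.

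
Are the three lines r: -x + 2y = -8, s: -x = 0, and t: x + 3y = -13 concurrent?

No

Intersecting r and s: solving the 2×2 system gives (x, y) = (0, -4).
Substitute into t: (1)(0) + (3)(-4) = -12.
But t requires -13 ≠ -12, so the three lines have no common point.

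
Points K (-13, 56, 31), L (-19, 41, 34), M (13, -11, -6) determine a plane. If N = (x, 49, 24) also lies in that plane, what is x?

A normal to the plane is n = KL × KM = (756, -144, 792).
N lies in the plane iff n · KN = 0.
This gives (756)x + (5292) = 0, so x = -7.

-7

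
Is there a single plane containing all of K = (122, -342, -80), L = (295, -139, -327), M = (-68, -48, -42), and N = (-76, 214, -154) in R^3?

With K as base: KL = (173, 203, -247), KM = (-190, 294, 38), KN = (-198, 556, -74).
KM × KN = (-42884, -21584, -47428).
KL · (KM × KN) = -85768.
Since -85768 ≠ 0, the four points are not coplanar.

No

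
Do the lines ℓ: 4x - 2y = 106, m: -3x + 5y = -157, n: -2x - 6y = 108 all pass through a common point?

The three lines meet at one point iff the augmented coefficient matrix [aᵢ bᵢ cᵢ] has rank < 3, i.e. its determinant vanishes.
Here the determinant is 84.
Nonzero, so no common point exists.

No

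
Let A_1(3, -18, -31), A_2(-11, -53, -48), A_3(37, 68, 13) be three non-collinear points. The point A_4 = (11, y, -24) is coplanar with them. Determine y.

1

Coplanarity requires A_1A_2 · (A_1A_3 × A_1A_4) = 0.
A_1A_2 = (-14, -35, -17), A_1A_3 = (34, 86, 44); the triple product is linear in y with coefficient 38 and constant term -38.
Setting it to zero: y = 1.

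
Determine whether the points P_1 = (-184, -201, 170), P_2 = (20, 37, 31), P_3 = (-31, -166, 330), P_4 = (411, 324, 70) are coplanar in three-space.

No

A normal to the plane through P_1, P_2, P_3 is n = P_1P_2 × P_1P_3 = (42945, -53907, -29274).
The plane has equation n·P = -2043153. For P_4: n·P_4 = -1864653.
-1864653 ≠ -2043153, so P_4 is off the plane.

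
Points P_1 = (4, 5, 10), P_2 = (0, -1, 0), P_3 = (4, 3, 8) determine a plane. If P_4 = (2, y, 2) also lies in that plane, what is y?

-1

The plane through P_1, P_2, P_3 has equation −8x − 8y + 8z = 8.
Substituting P_4: (-8)y + (0) = 8, so y = -1.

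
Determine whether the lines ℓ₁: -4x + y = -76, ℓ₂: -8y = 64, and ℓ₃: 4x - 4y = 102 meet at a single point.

No

The three lines meet at one point iff the augmented coefficient matrix [aᵢ bᵢ cᵢ] has rank < 3, i.e. its determinant vanishes.
Here the determinant is 64.
Nonzero, so no common point exists.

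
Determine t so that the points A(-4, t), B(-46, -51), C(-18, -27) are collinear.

-15

The three points are collinear iff det[AB; AC] = 0.
This determinant is linear in t: (28)t + (420) = 0, so t = -15.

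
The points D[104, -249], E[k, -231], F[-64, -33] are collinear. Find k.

90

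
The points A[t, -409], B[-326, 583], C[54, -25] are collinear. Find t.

The three points are collinear iff det[AB; AC] = 0.
This determinant is linear in t: (608)t + (-178752) = 0, so t = 294.

294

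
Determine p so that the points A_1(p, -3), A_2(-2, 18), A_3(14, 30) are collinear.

The three points are collinear iff det[A_1A_2; A_1A_3] = 0.
This determinant is linear in p: (-12)p + (-360) = 0, so p = -30.

-30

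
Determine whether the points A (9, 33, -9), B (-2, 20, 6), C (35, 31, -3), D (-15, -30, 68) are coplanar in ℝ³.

A normal to the plane through A, B, C is n = AB × AC = (-48, 456, 360).
The plane has equation n·P = 11376. For D: n·D = 11520.
11520 ≠ 11376, so D is off the plane.

No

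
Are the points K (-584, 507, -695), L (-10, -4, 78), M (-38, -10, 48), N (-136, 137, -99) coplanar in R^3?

No

A normal to the plane through K, L, M is n = KL × KM = (19968, -4424, -17752).
The plane has equation n·P = -1566640. For N: n·N = -1564288.
-1564288 ≠ -1566640, so N is off the plane.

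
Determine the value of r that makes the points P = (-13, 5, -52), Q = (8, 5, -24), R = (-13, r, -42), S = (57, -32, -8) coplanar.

25/2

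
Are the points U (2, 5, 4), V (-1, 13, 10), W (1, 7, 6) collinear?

No

UV = (-3, 8, 6), UW = (-1, 2, 2).
Comparing components 2 and 3: (8)(2) − (6)(2) = 4 ≠ 0, so UV and UW are not parallel and the points are not collinear.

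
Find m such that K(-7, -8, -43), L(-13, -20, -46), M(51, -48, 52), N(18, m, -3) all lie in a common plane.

The points are coplanar iff KL · (KM × KN) = 0.
Expanding, this is linear in m: (396)m + (9108) = 0.
So m = -23.

-23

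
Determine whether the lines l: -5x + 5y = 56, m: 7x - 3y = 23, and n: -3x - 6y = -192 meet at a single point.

No

Intersecting l and m: solving the 2×2 system gives (x, y) = (283/20, 507/20).
Substitute into n: (-3)(283/20) + (-6)(507/20) = -3891/20.
But n requires -192 ≠ -3891/20, so the three lines have no common point.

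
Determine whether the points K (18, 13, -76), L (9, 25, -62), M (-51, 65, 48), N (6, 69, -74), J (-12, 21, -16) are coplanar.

Yes

The plane through K, L, M has normal n = KL × KM = (760, 150, 360) and equation n·P = -11730.
Checking the remaining points: n·N = -11730, n·J = -11730.
All equal -11730, so all 5 points lie in one plane.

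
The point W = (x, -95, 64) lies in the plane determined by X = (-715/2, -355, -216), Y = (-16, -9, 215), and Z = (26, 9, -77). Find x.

A normal to the plane is n = XY × XZ = (-108790, 117820, -8385).
W lies in the plane iff n · XW = 0.
This gives (-108790)x + (-10607025) = 0, so x = -195/2.

-195/2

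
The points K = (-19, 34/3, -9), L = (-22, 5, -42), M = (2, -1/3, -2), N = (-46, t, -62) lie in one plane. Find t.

The points are coplanar iff KL · (KM × KN) = 0.
Expanding, this is linear in t: (-672)t + (10304) = 0.
So t = 46/3.

46/3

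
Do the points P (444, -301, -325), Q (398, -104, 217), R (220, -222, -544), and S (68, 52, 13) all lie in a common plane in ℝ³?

The four points are coplanar iff the 3×3 determinant with rows PQ, PR, PS is zero.
Rows: (-46, 197, 542), (-224, 79, -219), (-376, 353, 338).
Expanding along the first row: (-46)(104009) − (197)(-158056) + (542)(-49368) = -404838.
Nonzero ⇒ not coplanar.

No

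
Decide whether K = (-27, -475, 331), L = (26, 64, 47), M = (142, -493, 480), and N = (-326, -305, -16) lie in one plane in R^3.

With K as base: KL = (53, 539, -284), KM = (169, -18, 149), KN = (-299, 170, -347).
KM × KN = (-19084, 14092, 23348).
KL · (KM × KN) = -46696.
Since -46696 ≠ 0, the four points are not coplanar.

No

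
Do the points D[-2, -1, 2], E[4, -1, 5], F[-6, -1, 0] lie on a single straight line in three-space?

DE = (6, 0, 3), DF = (-4, 0, -2).
Each component of DF is -2/3 times the corresponding component of DE, so DF = -2/3·DE and the points are collinear.

Yes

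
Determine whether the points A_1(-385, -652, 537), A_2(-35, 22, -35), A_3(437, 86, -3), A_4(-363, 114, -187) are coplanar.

With A_1 as base: A_1A_2 = (350, 674, -572), A_1A_3 = (822, 738, -540), A_1A_4 = (22, 766, -724).
A_1A_3 × A_1A_4 = (-120672, 583248, 613416).
A_1A_2 · (A_1A_3 × A_1A_4) = 0.
The scalar triple product vanishes, so the four points are coplanar.

Yes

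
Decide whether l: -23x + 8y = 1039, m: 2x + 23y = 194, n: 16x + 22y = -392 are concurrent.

Yes

Intersecting l and m: solving the 2×2 system gives (x, y) = (-41, 12).
Substitute into n: (16)(-41) + (22)(12) = -392.
This equals -392, so (-41, 12) lies on all three lines and they are concurrent.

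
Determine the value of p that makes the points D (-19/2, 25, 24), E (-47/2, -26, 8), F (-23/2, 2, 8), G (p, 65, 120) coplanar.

-79/2

The points are coplanar iff DE · (DF × DG) = 0.
Expanding, this is linear in p: (448)p + (17696) = 0.
So p = -79/2.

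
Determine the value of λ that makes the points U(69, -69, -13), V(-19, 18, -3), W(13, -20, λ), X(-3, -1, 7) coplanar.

Normal to plane UVX: n = (1060, 1040, 280); plane equation n·P = -2260.
Requiring n·W = -2260: (280)λ + (-7020) = -2260.
So λ = 17.

17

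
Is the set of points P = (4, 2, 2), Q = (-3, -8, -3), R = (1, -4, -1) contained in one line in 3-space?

PQ = (-7, -10, -5), PR = (-3, -6, -3).
PQ × PR = (0, -6, 12).
The cross product is nonzero, so the points do not lie on one line.

No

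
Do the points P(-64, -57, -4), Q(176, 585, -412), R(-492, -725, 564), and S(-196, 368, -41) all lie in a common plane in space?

No

A normal to the plane through P, Q, R is n = PQ × PR = (92112, 38304, 114456).
The plane has equation n·X = -8536320. For S: n·S = -8650776.
-8650776 ≠ -8536320, so S is off the plane.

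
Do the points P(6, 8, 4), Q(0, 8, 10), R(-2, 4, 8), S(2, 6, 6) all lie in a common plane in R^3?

Yes

A normal to the plane through P, Q, R is n = PQ × PR = (24, -24, 24).
The plane has equation n·X = 48. For S: n·S = 48.
Equal, so S lies in the plane and all four are coplanar.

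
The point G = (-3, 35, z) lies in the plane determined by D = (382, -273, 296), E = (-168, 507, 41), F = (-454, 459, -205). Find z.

58

A normal to the plane is n = DE × DF = (-204120, -62370, 249480).
G lies in the plane iff n · DG = 0.
This gives (249480)z + (-14469840) = 0, so z = 58.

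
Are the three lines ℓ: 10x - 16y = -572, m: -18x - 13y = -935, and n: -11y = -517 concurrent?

Yes

The three lines meet at one point iff the augmented coefficient matrix [aᵢ bᵢ cᵢ] has rank < 3, i.e. its determinant vanishes.
Here the determinant is 0.
It vanishes, so the lines are concurrent at (18, 47).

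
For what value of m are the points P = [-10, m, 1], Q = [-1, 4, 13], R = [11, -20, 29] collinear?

22

Direction QR = (12, -24, 16). From the x-coordinate of P, the parameter along the line is τ = (-10 − (-1))/12 = -3/4.
Then m = 4 + (-3/4)·(-24) = 22.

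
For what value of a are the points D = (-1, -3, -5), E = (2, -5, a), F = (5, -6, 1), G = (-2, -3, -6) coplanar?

-2

Coplanarity ⇔ det[DE; DF; DG] = 0.
Expanding, this is linear in a: (-3)a + (-6) = 0.
So a = -2.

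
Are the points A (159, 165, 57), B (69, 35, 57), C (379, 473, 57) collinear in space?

No

AB = (-90, -130, 0), AC = (220, 308, 0).
Comparing components 1 and 2: (-90)(308) − (-130)(220) = 880 ≠ 0, so AB and AC are not parallel and the points are not collinear.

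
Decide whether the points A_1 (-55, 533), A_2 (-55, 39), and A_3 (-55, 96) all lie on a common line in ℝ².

Yes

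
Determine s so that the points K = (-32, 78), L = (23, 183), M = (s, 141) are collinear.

1

Collinearity: (M − K) must be parallel to (L − K) = (55, 105).
Cross-multiplying the components: (s − (-32))·(105) = (63)·(55).
Solving gives s = 1.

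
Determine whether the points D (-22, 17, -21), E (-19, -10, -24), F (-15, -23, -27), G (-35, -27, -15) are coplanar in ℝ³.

Yes

With D as base: DE = (3, -27, -3), DF = (7, -40, -6), DG = (-13, -44, 6).
DF × DG = (-504, 36, -828).
DE · (DF × DG) = 0.
The scalar triple product vanishes, so the four points are coplanar.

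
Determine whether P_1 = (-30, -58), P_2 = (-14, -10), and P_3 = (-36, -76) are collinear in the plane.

P_1P_2 = (16, 48), P_1P_3 = (-6, -18).
Twice the signed area of △P_1P_2P_3 is (16)(-18) − (48)(-6) = 0.
The triangle is degenerate (zero area), so the points are collinear.

Yes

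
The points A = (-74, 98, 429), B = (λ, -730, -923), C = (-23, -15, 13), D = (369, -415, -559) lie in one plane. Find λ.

698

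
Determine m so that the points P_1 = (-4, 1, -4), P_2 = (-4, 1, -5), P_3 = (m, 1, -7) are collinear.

-4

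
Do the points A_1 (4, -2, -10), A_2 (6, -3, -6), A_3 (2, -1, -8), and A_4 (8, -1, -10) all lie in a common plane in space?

With A_1 as base: A_1A_2 = (2, -1, 4), A_1A_3 = (-2, 1, 2), A_1A_4 = (4, 1, 0).
A_1A_3 × A_1A_4 = (-2, 8, -6).
A_1A_2 · (A_1A_3 × A_1A_4) = -36.
Since -36 ≠ 0, the four points are not coplanar.

No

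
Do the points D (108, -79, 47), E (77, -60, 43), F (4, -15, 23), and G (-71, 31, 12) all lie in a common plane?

Yes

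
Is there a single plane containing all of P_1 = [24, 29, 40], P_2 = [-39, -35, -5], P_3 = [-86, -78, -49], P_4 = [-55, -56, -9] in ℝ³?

With P_1 as base: P_1P_2 = (-63, -64, -45), P_1P_3 = (-110, -107, -89), P_1P_4 = (-79, -85, -49).
P_1P_3 × P_1P_4 = (-2322, 1641, 897).
P_1P_2 · (P_1P_3 × P_1P_4) = 897.
Since 897 ≠ 0, the four points are not coplanar.

No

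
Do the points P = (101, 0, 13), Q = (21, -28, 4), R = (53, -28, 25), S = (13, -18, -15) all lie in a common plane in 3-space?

With P as base: PQ = (-80, -28, -9), PR = (-48, -28, 12), PS = (-88, -18, -28).
PR × PS = (1000, -2400, -1600).
PQ · (PR × PS) = 1600.
Since 1600 ≠ 0, the four points are not coplanar.

No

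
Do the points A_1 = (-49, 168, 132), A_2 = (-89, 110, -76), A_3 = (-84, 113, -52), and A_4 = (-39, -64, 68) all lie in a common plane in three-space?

Yes

With A_1 as base: A_1A_2 = (-40, -58, -208), A_1A_3 = (-35, -55, -184), A_1A_4 = (10, -232, -64).
A_1A_3 × A_1A_4 = (-39168, -4080, 8670).
A_1A_2 · (A_1A_3 × A_1A_4) = 0.
The scalar triple product vanishes, so the four points are coplanar.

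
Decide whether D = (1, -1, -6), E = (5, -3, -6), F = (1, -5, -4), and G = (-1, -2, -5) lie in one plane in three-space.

With D as base: DE = (4, -2, 0), DF = (0, -4, 2), DG = (-2, -1, 1).
DF × DG = (-2, -4, -8).
DE · (DF × DG) = 0.
The scalar triple product vanishes, so the four points are coplanar.

Yes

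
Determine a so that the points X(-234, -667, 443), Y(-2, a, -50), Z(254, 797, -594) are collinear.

Collinearity requires XY × XZ = 0; each component is linear in a.
The x-component gives (-1037)a + (30073) = 0, so a = 29.
The remaining components then also vanish.

29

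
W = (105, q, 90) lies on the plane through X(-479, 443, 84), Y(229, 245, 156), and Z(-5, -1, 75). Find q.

The plane through X, Y, Z has equation 33750x + 40500y − 220500z = -16746750.
Substituting W: (40500)q + (-16301250) = -16746750, so q = -11.

-11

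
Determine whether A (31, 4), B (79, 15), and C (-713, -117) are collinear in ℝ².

AB = (48, 11), AC = (-744, -121).
det[AB; AC] = (48)(-121) − (11)(-744) = 2376.
The determinant is nonzero, so they are not collinear.

No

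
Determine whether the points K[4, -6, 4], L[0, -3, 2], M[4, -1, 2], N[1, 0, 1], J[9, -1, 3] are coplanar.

The plane through K, L, M has normal n = KL × KM = (4, -8, -20) and equation n·P = -16.
Checking the remaining points: n·N = -16, n·J = -16.
All equal -16, so all 5 points lie in one plane.

Yes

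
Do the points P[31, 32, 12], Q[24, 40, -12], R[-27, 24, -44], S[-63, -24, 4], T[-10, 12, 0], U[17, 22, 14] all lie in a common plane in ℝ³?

Yes

The plane through P, Q, R has normal n = PQ × PR = (-640, 1000, 520) and equation n·X = 18400.
Checking the remaining points: n·S = 18400, n·T = 18400, n·U = 18400.
All equal 18400, so all 6 points lie in one plane.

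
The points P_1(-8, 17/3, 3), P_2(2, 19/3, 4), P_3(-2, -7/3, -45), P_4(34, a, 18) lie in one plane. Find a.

Normal to plane P_1P_2P_3: n = (-24, 486, -84); plane equation n·P = 2694.
Requiring n·P_4 = 2694: (486)a + (-2328) = 2694.
So a = 31/3.

31/3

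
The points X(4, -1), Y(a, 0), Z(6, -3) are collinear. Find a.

3

Collinearity: (Y − X) must be parallel to (Z − X) = (2, -2).
Cross-multiplying the components: (a − 4)·(-2) = (1)·(2).
Solving gives a = 3.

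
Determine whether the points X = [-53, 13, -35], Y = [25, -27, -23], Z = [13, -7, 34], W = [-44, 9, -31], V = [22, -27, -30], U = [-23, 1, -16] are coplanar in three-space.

Yes

The plane through X, Y, Z has normal n = XY × XZ = (-2520, -4590, 1080) and equation n·P = 36090.
Checking the remaining points: n·W = 36090, n·V = 36090, n·U = 36090.
All equal 36090, so all 6 points lie in one plane.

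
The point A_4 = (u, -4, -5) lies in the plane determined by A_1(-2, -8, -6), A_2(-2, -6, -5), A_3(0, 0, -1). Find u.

Coplanarity requires A_1A_2 · (A_1A_3 × A_1A_4) = 0.
A_1A_2 = (0, 2, 1), A_1A_3 = (2, 8, 5); the triple product is linear in u with coefficient 2 and constant term 8.
Setting it to zero: u = -4.

-4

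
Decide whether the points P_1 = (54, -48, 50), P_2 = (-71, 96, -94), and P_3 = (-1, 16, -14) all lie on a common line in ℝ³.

No

P_1P_2 = (-125, 144, -144), P_1P_3 = (-55, 64, -64).
P_1P_2 × P_1P_3 = (0, -80, -80).
The cross product is nonzero, so the points do not lie on one line.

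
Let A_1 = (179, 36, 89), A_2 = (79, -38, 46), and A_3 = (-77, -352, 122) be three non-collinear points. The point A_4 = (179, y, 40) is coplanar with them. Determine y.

A normal to the plane is n = A_1A_2 × A_1A_3 = (-19126, 14308, 19856).
A_4 lies in the plane iff n · A_1A_4 = 0.
This gives (14308)y + (-1488032) = 0, so y = 104.

104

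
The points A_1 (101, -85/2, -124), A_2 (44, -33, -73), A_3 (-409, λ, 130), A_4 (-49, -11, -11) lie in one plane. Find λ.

209/2

Normal to plane A_1A_2A_4: n = (-533, -1209, -741/2); plane equation n·P = 86983/2.
Requiring n·A_3 = 86983/2: (-1209)λ + (169832) = 86983/2.
So λ = 209/2.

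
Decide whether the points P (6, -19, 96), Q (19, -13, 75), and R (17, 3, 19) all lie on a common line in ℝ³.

PQ = (13, 6, -21), PR = (11, 22, -77).
PQ × PR = (0, 770, 220).
The cross product is nonzero, so the points do not lie on one line.

No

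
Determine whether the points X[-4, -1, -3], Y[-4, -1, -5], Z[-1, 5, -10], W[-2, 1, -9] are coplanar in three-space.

The four points are coplanar iff the 3×3 determinant with rows XY, XZ, XW is zero.
Rows: (0, 0, -2), (3, 6, -7), (2, 2, -6).
Expanding along the first row: (0)(-22) − (0)(-4) + (-2)(-6) = 12.
Nonzero ⇒ not coplanar.

No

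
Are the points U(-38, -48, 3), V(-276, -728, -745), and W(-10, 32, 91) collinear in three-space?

UV = (-238, -680, -748), UW = (28, 80, 88).
Each component of UW is -2/17 times the corresponding component of UV, so UW = -2/17·UV and the points are collinear.

Yes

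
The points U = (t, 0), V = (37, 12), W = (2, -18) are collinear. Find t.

23

Collinearity: (U − V) must be parallel to (W − V) = (-35, -30).
Cross-multiplying the components: (t − 37)·(-30) = (-12)·(-35).
Solving gives t = 23.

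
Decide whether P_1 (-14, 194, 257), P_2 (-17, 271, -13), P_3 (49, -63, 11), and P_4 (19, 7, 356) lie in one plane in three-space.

A normal to the plane through P_1, P_2, P_3 is n = P_1P_2 × P_1P_3 = (-88332, -17748, -4080).
The plane has equation n·P = -3255024. For P_4: n·P_4 = -3255024.
Equal, so P_4 lies in the plane and all four are coplanar.

Yes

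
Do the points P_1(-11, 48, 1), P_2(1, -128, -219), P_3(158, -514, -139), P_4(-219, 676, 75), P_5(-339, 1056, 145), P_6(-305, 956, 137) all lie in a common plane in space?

Yes

The plane through P_1, P_2, P_3 has normal n = P_1P_2 × P_1P_3 = (-99000, -35500, 23000) and equation n·P = -592000.
Checking the remaining points: n·P_4 = -592000, n·P_5 = -592000, n·P_6 = -592000.
All equal -592000, so all 6 points lie in one plane.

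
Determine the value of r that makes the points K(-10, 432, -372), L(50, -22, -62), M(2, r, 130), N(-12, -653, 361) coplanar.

-310

Normal to plane KLN: n = (3568, -44600, -66008); plane equation n·P = 5252096.
Requiring n·M = 5252096: (-44600)r + (-8573904) = 5252096.
So r = -310.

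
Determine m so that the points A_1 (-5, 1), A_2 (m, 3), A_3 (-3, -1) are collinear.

The three points are collinear iff det[A_1A_2; A_1A_3] = 0.
This determinant is linear in m: (-2)m + (-14) = 0, so m = -7.

-7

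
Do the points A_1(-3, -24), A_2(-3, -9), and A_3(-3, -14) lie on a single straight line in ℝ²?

A_1A_2 = (0, 15), A_1A_3 = (0, 10).
Checking proportionality: A_1A_3 = 2/3·A_1A_2, so the vectors are parallel and the points are collinear.

Yes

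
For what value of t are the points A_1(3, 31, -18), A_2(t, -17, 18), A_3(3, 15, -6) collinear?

Collinearity requires A_1A_2 × A_1A_3 = 0; each component is linear in t.
The y-component gives (-12)t + (36) = 0, so t = 3.
The remaining components then also vanish.

3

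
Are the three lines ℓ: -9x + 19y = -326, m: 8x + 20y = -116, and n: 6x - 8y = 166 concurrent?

Yes

The three lines meet at one point iff the augmented coefficient matrix [aᵢ bᵢ cᵢ] has rank < 3, i.e. its determinant vanishes.
Here the determinant is 0.
It vanishes, so the lines are concurrent at (13, -11).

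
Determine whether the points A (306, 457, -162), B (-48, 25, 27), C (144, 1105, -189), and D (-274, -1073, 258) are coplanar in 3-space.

The four points are coplanar iff the 3×3 determinant with rows AB, AC, AD is zero.
Rows: (-354, -432, 189), (-162, 648, -27), (-580, -1530, 420).
Expanding along the first row: (-354)(230850) − (-432)(-83700) + (189)(623700) = 0.
Zero determinant ⇒ coplanar.

Yes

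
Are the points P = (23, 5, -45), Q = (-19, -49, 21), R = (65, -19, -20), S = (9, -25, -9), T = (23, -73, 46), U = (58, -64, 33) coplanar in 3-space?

The plane through P, Q, R has normal n = PQ × PR = (234, 3822, 3276) and equation n·X = -122928.
Checking the remaining points: n·S = -122928, n·T = -122928, n·U = -122928.
All equal -122928, so all 6 points lie in one plane.

Yes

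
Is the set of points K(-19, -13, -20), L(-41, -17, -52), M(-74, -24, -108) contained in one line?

No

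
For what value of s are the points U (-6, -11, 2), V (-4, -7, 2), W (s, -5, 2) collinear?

-3

Collinearity requires UV × UW = 0; each component is linear in s.
The z-component gives (-4)s + (-12) = 0, so s = -3.
The remaining components then also vanish.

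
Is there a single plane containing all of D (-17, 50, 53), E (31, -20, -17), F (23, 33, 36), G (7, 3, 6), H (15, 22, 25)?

The plane through D, E, F has normal n = DE × DF = (0, -1984, 1984) and equation n·P = 5952.
Checking the remaining points: n·G = 5952, n·H = 5952.
All equal 5952, so all 5 points lie in one plane.

Yes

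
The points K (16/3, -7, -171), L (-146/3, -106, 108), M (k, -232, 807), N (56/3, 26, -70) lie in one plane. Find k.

Normal to plane KLN: n = (-19206, 9174, -462); plane equation n·P = -87648.
Requiring n·M = -87648: (-19206)k + (-2501202) = -87648.
So k = -377/3.

-377/3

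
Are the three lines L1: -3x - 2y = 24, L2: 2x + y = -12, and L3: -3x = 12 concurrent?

Intersecting L1 and L2: solving the 2×2 system gives (x, y) = (0, -12).
Substitute into L3: (-3)(0) + (0)(-12) = 0.
But L3 requires 12 ≠ 0, so the three lines have no common point.

No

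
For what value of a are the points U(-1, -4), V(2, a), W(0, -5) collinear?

-7

The three points are collinear iff det[UV; UW] = 0.
This determinant is linear in a: (-1)a + (-7) = 0, so a = -7.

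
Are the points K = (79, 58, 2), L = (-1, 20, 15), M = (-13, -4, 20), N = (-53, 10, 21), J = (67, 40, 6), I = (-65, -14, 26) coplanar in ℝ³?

Yes

The plane through K, L, M has normal n = KL × KM = (122, 244, 1464) and equation n·P = 26718.
Checking the remaining points: n·N = 26718, n·J = 26718, n·I = 26718.
All equal 26718, so all 6 points lie in one plane.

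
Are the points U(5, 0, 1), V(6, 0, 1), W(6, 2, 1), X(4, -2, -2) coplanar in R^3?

No

A normal to the plane through U, V, W is n = UV × UW = (0, 0, 2).
The plane has equation n·P = 2. For X: n·X = -4.
-4 ≠ 2, so X is off the plane.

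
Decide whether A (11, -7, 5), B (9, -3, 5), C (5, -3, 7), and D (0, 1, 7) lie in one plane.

A normal to the plane through A, B, C is n = AB × AC = (8, 4, 16).
The plane has equation n·P = 140. For D: n·D = 116.
116 ≠ 140, so D is off the plane.

No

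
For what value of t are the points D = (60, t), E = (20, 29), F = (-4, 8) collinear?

64

The three points are collinear iff det[DE; DF] = 0.
This determinant is linear in t: (-24)t + (1536) = 0, so t = 64.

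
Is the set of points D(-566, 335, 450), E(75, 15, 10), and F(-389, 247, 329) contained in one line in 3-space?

No

DE = (641, -320, -440), DF = (177, -88, -121).
Comparing components 3 and 1: (-440)(177) − (641)(-121) = -319 ≠ 0, so DE and DF are not parallel and the points are not collinear.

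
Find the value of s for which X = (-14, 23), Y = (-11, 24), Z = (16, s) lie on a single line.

The three points are collinear iff det[XY; XZ] = 0.
This determinant is linear in s: (3)s + (-99) = 0, so s = 33.

33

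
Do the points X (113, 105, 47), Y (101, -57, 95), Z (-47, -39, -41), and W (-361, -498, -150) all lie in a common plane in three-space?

A normal to the plane through X, Y, Z is n = XY × XZ = (21168, -8736, -24192).
The plane has equation n·P = 337680. For W: n·W = 337680.
Equal, so W lies in the plane and all four are coplanar.

Yes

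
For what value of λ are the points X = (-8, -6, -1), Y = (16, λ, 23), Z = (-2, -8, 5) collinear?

-14

Direction XZ = (6, -2, 6). From the x-coordinate of Y, the parameter along the line is τ = (16 − (-8))/6 = 4.
Then λ = (-6) + 4·(-2) = -14.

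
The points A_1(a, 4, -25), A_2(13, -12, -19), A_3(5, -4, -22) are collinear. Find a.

Direction A_2A_3 = (-8, 8, -3). From the y-coordinate of A_1, the parameter along the line is τ = (4 − (-12))/8 = 2.
Then a = 13 + 2·(-8) = -3.

-3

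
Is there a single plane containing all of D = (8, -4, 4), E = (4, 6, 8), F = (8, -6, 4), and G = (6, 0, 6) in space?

Yes

The four points are coplanar iff the 3×3 determinant with rows DE, DF, DG is zero.
Rows: (-4, 10, 4), (0, -2, 0), (-2, 4, 2).
Expanding along the first row: (-4)(-4) − (10)(0) + (4)(-4) = 0.
Zero determinant ⇒ coplanar.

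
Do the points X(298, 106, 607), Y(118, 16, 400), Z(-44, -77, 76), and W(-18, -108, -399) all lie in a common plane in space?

Yes

A normal to the plane through X, Y, Z is n = XY × XZ = (9909, -24786, 2160).
The plane has equation n·P = 1636686. For W: n·W = 1636686.
Equal, so W lies in the plane and all four are coplanar.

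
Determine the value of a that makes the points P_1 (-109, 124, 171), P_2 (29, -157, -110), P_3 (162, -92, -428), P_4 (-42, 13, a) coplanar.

Normal to plane P_1P_2P_3: n = (107623, 6511, 46343); plane equation n·P = -2998890.
Requiring n·P_4 = -2998890: (46343)a + (-4435523) = -2998890.
So a = 31.

31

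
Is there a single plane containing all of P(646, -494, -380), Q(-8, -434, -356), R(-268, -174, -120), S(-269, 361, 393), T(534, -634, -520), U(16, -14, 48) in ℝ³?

Yes

The plane through P, Q, R has normal n = PQ × PR = (7920, 148104, -154440) and equation n·X = -9359856.
Checking the remaining points: n·S = -9359856, n·T = -9359856, n·U = -9359856.
All equal -9359856, so all 6 points lie in one plane.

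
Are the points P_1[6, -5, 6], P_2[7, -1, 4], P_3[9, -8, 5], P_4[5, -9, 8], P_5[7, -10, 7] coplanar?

The plane through P_1, P_2, P_3 has normal n = P_1P_2 × P_1P_3 = (-10, -5, -15) and equation n·P = -125.
Checking the remaining points: n·P_4 = -125, n·P_5 = -125.
All equal -125, so all 5 points lie in one plane.

Yes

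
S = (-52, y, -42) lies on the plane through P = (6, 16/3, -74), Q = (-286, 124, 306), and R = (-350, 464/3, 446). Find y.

76/3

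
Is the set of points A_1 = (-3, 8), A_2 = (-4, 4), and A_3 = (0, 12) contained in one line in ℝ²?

No

A_1A_2 = (-1, -4), A_1A_3 = (3, 4).
Twice the signed area of △A_1A_2A_3 is (-1)(4) − (-4)(3) = 8.
The area is nonzero, so the three points are not collinear.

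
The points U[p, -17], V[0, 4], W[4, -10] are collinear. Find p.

6

Collinearity: (U − V) must be parallel to (W − V) = (4, -14).
Cross-multiplying the components: (p − 0)·(-14) = (-21)·(4).
Solving gives p = 6.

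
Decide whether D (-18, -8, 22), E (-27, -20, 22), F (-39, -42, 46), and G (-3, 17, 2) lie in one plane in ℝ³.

With D as base: DE = (-9, -12, 0), DF = (-21, -34, 24), DG = (15, 25, -20).
DF × DG = (80, -60, -15).
DE · (DF × DG) = 0.
The scalar triple product vanishes, so the four points are coplanar.

Yes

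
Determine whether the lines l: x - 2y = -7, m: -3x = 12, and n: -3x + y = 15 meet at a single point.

The three lines meet at one point iff the augmented coefficient matrix [aᵢ bᵢ cᵢ] has rank < 3, i.e. its determinant vanishes.
Here the determinant is -9.
Nonzero, so no common point exists.

No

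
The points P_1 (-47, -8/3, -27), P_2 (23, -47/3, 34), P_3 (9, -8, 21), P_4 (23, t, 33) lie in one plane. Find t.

-28/3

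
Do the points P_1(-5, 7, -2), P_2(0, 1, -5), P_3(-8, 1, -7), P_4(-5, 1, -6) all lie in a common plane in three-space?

With P_1 as base: P_1P_2 = (5, -6, -3), P_1P_3 = (-3, -6, -5), P_1P_4 = (0, -6, -4).
P_1P_3 × P_1P_4 = (-6, -12, 18).
P_1P_2 · (P_1P_3 × P_1P_4) = -12.
Since -12 ≠ 0, the four points are not coplanar.

No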